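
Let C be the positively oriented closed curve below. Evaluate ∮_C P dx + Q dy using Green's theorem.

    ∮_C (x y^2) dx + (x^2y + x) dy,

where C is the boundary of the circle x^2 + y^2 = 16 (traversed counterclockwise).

Green's theorem converts the closed line integral into a double integral over the enclosed region D:

    ∮_C P dx + Q dy = ∬_D (∂Q/∂x - ∂P/∂y) dA.

Here P = x y^2, Q = x^2y + x, so

    ∂Q/∂x = 2x y + 1,    ∂P/∂y = 2x y,
    ∂Q/∂x - ∂P/∂y = 1.

D is the region x^2 + y^2 ≤ 16. Evaluating the double integral:

In polar coordinates (x = r cos θ, y = r sin θ, dA = r dr dθ) the integrand becomes 1, so

    ∬_D (1) dA = ∫_0^{2π} ∫_0^{4} (1) · r dr dθ.

Inner (r from 0 to 4): 8.
Outer (θ from 0 to 2π): 16π.

Therefore ∮_C P dx + Q dy = 16π.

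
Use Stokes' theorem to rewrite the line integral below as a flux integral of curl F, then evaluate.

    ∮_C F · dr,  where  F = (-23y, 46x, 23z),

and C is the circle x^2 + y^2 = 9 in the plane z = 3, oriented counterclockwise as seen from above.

Let S be the flat disk x^2 + y^2 ≤ 9 in the plane z = 3, with upward unit normal n̂ = ẑ. By Stokes' theorem,

    ∮_C F · dr = ∬_S (∇ × F) · n̂ dS = ∬_D (curl F)_z dA,

where D is the disk x^2 + y^2 ≤ 9.

Compute the curl of F = (-23y, 46x, 23z):
    (∇ × F)_x = ∂F_z/∂y - ∂F_y/∂z = 0,
    (∇ × F)_y = ∂F_x/∂z - ∂F_z/∂x = 0,
    (∇ × F)_z = ∂F_y/∂x - ∂F_x/∂y = 69.

On z = 3, (curl F)_z = 69.

Convert to polar (x = r cos θ, y = r sin θ, dA = r dr dθ); the integrand becomes 69, so

    ∬_D (curl F)_z dA = ∫_0^{2π} ∫_0^{3} (69) · r dr dθ.

Inner (r from 0 to 3): 621/2.
Outer (θ from 0 to 2π): 621π.

Therefore ∮_C F · dr = 621π.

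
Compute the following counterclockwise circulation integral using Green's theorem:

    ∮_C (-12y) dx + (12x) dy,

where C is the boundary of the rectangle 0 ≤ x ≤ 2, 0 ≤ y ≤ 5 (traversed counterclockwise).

Green's theorem converts the closed line integral into a double integral over the enclosed region D:

    ∮_C P dx + Q dy = ∬_D (∂Q/∂x - ∂P/∂y) dA.

Here P = -12y, Q = 12x, so

    ∂Q/∂x = 12,    ∂P/∂y = -12,
    ∂Q/∂x - ∂P/∂y = 24.

D is the region 0 ≤ x ≤ 2, 0 ≤ y ≤ 5. Evaluating the double integral:

    ∬_D (24) dA = ∫_0^{2} ∫_0^{5} (24) dy dx.

Inner (y from 0 to 5): 120.
Outer (x from 0 to 2): 240.

Therefore ∮_C P dx + Q dy = 240.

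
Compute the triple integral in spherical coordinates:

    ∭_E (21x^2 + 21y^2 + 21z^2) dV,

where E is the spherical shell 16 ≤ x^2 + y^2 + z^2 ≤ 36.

In spherical coordinates, x = ρ sin(φ) cos(θ), y = ρ sin(φ) sin(θ), z = ρ cos(φ), and dV = ρ^2 sin(φ) dρ dφ dθ.

The integrand becomes 21ρ^2, so

    ∭_E (21x^2 + 21y^2 + 21z^2) dV = ∫_{0}^{2π} ∫_{0}^{π} ∫_{4}^{6} (21ρ^2) · ρ^2 sin(φ) dρ dφ dθ.

Inner (ρ): 141792sin(φ)/5.
Middle (φ): 283584/5.
Outer (θ): 567168π/5.

Therefore the triple integral equals 567168π/5.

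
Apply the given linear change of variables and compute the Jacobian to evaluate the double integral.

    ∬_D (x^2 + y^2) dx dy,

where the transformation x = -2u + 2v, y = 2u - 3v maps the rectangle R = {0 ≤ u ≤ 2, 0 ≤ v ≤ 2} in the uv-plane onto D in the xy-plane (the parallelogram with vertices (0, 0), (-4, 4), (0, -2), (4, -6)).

Compute the Jacobian determinant of (x, y) with respect to (u, v):

    ∂(x,y)/∂(u,v) = | -2  2 | = (-2)(-3) - (2)(2) = 2.
                   | 2  -3 |

Its absolute value is |J| = 2 (the area scaling factor).

Substituting x = -2u + 2v, y = 2u - 3v into the integrand,

    x^2 + y^2 → 8u^2 - 20u v + 13v^2,

so the integral becomes

    ∬_R (8u^2 - 20u v + 13v^2) · |J| du dv = ∫_0^2 ∫_0^2 (16u^2 - 40u v + 26v^2) dv du.

Inner (v): 32u^2 - 80u + 208/3.
Outer (u): 64.

Therefore ∬_D (x^2 + y^2) dx dy = 64.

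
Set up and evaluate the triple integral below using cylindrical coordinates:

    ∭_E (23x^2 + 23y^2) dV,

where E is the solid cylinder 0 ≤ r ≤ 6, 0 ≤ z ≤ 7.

In cylindrical coordinates, x = r cos(θ), y = r sin(θ), z = z, and dV = r dr dθ dz.

The integrand becomes 23r^2, so

    ∭_E (23x^2 + 23y^2) dV = ∫_{0}^{2π} ∫_{0}^{6} ∫_{0}^{7} (23r^2) · r dz dr dθ.

Inner (z): 161r^3.
Middle (r from 0 to 6): 52164.
Outer (θ): 104328π.

Therefore the triple integral equals 104328π.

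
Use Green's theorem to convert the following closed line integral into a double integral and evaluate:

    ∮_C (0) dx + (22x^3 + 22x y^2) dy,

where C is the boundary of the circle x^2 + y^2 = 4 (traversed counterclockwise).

Green's theorem converts the closed line integral into a double integral over the enclosed region D:

    ∮_C P dx + Q dy = ∬_D (∂Q/∂x - ∂P/∂y) dA.

Here P = 0, Q = 22x^3 + 22x y^2, so

    ∂Q/∂x = 66x^2 + 22y^2,    ∂P/∂y = 0,
    ∂Q/∂x - ∂P/∂y = 66x^2 + 22y^2.

D is the region x^2 + y^2 ≤ 4. Evaluating the double integral:

In polar coordinates (x = r cos θ, y = r sin θ, dA = r dr dθ) the integrand becomes 22r^2(cos(2θ) + 2), so

    ∬_D (66x^2 + 22y^2) dA = ∫_0^{2π} ∫_0^{2} (22r^2(cos(2θ) + 2)) · r dr dθ.

Inner (r from 0 to 2): 88cos(2θ) + 176.
Outer (θ from 0 to 2π): 352π.

Therefore ∮_C P dx + Q dy = 352π.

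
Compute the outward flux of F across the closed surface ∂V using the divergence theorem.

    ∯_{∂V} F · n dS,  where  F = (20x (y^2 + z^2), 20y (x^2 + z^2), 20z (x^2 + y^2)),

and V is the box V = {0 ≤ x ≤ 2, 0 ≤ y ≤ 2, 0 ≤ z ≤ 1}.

By the divergence theorem,

    ∯_{∂V} F · n dS = ∭_V (∇ · F) dV.

Compute the divergence:
    ∇ · F = ∂F_x/∂x + ∂F_y/∂y + ∂F_z/∂z = 20y^2 + 20z^2 + 20x^2 + 20z^2 + 20x^2 + 20y^2 = 40x^2 + 40y^2 + 40z^2.

V is a rectangular box, so dV = dx dy dz with 0 ≤ x ≤ 2, 0 ≤ y ≤ 2, 0 ≤ z ≤ 1.

Integrate (40x^2 + 40y^2 + 40z^2) over V as an iterated integral:

    ∭_V (∇·F) dV = ∫_0^{2} ∫_0^{2} ∫_0^{1} (40x^2 + 40y^2 + 40z^2) dz dy dx.

Inner (z from 0 to 1): 40x^2 + 40y^2 + 40/3.
Middle (y from 0 to 2): 80x^2 + 400/3.
Outer (x from 0 to 2): 480.

Therefore ∯_{∂V} F · n dS = 480.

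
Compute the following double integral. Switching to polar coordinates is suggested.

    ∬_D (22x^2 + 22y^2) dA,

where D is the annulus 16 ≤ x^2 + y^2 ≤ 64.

The region D is 4 ≤ r ≤ 8, 0 ≤ θ ≤ 2π in polar coordinates, where x = r cos(θ), y = r sin(θ), and dA = r dr dθ.

Under the substitution, the integrand becomes 22r^2, so

    ∬_D (22x^2 + 22y^2) dA = ∫_{0}^{2π} ∫_{4}^{8} (22r^2) · r dr dθ.

Inner integral (in r): ∫_{4}^{8} (22r^2) · r dr = 21120.

Outer integral (in θ): ∫_{0}^{2π} (21120) dθ = 42240π.

Therefore ∬_D (22x^2 + 22y^2) dA = 42240π.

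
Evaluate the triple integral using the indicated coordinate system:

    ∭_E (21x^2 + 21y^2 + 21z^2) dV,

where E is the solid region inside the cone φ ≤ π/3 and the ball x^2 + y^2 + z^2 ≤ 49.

In spherical coordinates, x = ρ sin(φ) cos(θ), y = ρ sin(φ) sin(θ), z = ρ cos(φ), and dV = ρ^2 sin(φ) dρ dφ dθ.

The integrand becomes 21ρ^2, so

    ∭_E (21x^2 + 21y^2 + 21z^2) dV = ∫_{0}^{2π} ∫_{0}^{π/3} ∫_{0}^{7} (21ρ^2) · ρ^2 sin(φ) dρ dφ dθ.

Inner (ρ): 352947sin(φ)/5.
Middle (φ): 352947/10.
Outer (θ): 352947π/5.

Therefore the triple integral equals 352947π/5.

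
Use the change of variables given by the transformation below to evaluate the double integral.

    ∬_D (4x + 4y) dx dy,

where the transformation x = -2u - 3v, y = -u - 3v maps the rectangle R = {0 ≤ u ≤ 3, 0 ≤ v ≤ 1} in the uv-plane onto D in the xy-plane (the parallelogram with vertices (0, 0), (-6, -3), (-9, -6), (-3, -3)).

Compute the Jacobian determinant of (x, y) with respect to (u, v):

    ∂(x,y)/∂(u,v) = | -2  -3 | = (-2)(-3) - (-3)(-1) = 3.
                   | -1  -3 |

Its absolute value is |J| = 3 (the area scaling factor).

Substituting x = -2u - 3v, y = -u - 3v into the integrand,

    4x + 4y → -12u - 24v,

so the integral becomes

    ∬_R (-12u - 24v) · |J| du dv = ∫_0^3 ∫_0^1 (-36u - 72v) dv du.

Inner (v): -36u - 36.
Outer (u): -270.

Therefore ∬_D (4x + 4y) dx dy = -270.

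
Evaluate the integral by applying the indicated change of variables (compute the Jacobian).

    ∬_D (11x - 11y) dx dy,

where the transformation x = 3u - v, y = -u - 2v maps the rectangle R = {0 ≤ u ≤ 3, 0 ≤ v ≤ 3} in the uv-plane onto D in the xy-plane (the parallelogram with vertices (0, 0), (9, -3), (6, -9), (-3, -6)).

Compute the Jacobian determinant of (x, y) with respect to (u, v):

    ∂(x,y)/∂(u,v) = | 3  -1 | = (3)(-2) - (-1)(-1) = -7.
                   | -1  -2 |

Its absolute value is |J| = 7 (the area scaling factor).

Substituting x = 3u - v, y = -u - 2v into the integrand,

    11x - 11y → 44u + 11v,

so the integral becomes

    ∬_R (44u + 11v) · |J| du dv = ∫_0^3 ∫_0^3 (308u + 77v) dv du.

Inner (v): 924u + 693/2.
Outer (u): 10395/2.

Therefore ∬_D (11x - 11y) dx dy = 10395/2.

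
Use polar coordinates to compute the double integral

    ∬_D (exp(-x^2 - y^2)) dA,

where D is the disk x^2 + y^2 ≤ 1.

The region D is 0 ≤ r ≤ 1, 0 ≤ θ ≤ 2π in polar coordinates, where x = r cos(θ), y = r sin(θ), and dA = r dr dθ.

Under the substitution, the integrand becomes exp(-r^2), so

    ∬_D (exp(-x^2 - y^2)) dA = ∫_{0}^{2π} ∫_{0}^{1} (exp(-r^2)) · r dr dθ.

Inner integral (in r): ∫_{0}^{1} (exp(-r^2)) · r dr = -(1 - e)exp(-1)/2.

Outer integral (in θ): ∫_{0}^{2π} (-(1 - e)exp(-1)/2) dθ = -π exp(-1) + π.

Therefore ∬_D (exp(-x^2 - y^2)) dA = -π exp(-1) + π.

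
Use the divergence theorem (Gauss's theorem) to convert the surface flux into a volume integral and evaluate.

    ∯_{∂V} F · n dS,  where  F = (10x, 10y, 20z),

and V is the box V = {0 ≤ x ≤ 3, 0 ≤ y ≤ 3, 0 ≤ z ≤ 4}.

By the divergence theorem,

    ∯_{∂V} F · n dS = ∭_V (∇ · F) dV.

Compute the divergence:
    ∇ · F = ∂F_x/∂x + ∂F_y/∂y + ∂F_z/∂z = 10 + 10 + 20 = 40.

V is a rectangular box, so dV = dx dy dz with 0 ≤ x ≤ 3, 0 ≤ y ≤ 3, 0 ≤ z ≤ 4.

Integrate (40) over V as an iterated integral:

    ∭_V (∇·F) dV = ∫_0^{3} ∫_0^{3} ∫_0^{4} (40) dz dy dx.

Inner (z from 0 to 4): 160.
Middle (y from 0 to 3): 480.
Outer (x from 0 to 3): 1440.

Therefore ∯_{∂V} F · n dS = 1440.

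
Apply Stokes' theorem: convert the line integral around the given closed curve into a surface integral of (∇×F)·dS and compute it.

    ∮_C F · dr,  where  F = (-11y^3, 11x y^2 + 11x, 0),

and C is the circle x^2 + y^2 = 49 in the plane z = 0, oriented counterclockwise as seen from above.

Let S be the flat disk x^2 + y^2 ≤ 49 in the plane z = 0, with upward unit normal n̂ = ẑ. By Stokes' theorem,

    ∮_C F · dr = ∬_S (∇ × F) · n̂ dS = ∬_D (curl F)_z dA,

where D is the disk x^2 + y^2 ≤ 49.

Compute the curl of F = (-11y^3, 11x y^2 + 11x, 0):
    (∇ × F)_x = ∂F_z/∂y - ∂F_y/∂z = 0,
    (∇ × F)_y = ∂F_x/∂z - ∂F_z/∂x = 0,
    (∇ × F)_z = ∂F_y/∂x - ∂F_x/∂y = 44y^2 + 11.

On z = 0, (curl F)_z = 44y^2 + 11.

Convert to polar (x = r cos θ, y = r sin θ, dA = r dr dθ); the integrand becomes 44r^2sin(θ)^2 + 11, so

    ∬_D (curl F)_z dA = ∫_0^{2π} ∫_0^{7} (44r^2sin(θ)^2 + 11) · r dr dθ.

Inner (r from 0 to 7): 26411sin(θ)^2 + 539/2.
Outer (θ from 0 to 2π): 26950π.

Therefore ∮_C F · dr = 26950π.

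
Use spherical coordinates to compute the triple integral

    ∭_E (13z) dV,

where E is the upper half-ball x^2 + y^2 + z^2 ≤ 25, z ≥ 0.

In spherical coordinates, x = ρ sin(φ) cos(θ), y = ρ sin(φ) sin(θ), z = ρ cos(φ), and dV = ρ^2 sin(φ) dρ dφ dθ.

The integrand becomes 13ρ cos(φ), so

    ∭_E (13z) dV = ∫_{0}^{2π} ∫_{0}^{π/2} ∫_{0}^{5} (13ρ cos(φ)) · ρ^2 sin(φ) dρ dφ dθ.

Inner (ρ): 8125sin(2φ)/8.
Middle (φ): 8125/8.
Outer (θ): 8125π/4.

Therefore the triple integral equals 8125π/4.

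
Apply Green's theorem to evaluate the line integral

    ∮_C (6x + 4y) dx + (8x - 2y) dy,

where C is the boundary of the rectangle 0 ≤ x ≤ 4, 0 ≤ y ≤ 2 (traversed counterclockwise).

Green's theorem converts the closed line integral into a double integral over the enclosed region D:

    ∮_C P dx + Q dy = ∬_D (∂Q/∂x - ∂P/∂y) dA.

Here P = 6x + 4y, Q = 8x - 2y, so

    ∂Q/∂x = 8,    ∂P/∂y = 4,
    ∂Q/∂x - ∂P/∂y = 4.

D is the region 0 ≤ x ≤ 4, 0 ≤ y ≤ 2. Evaluating the double integral:

    ∬_D (4) dA = ∫_0^{4} ∫_0^{2} (4) dy dx.

Inner (y from 0 to 2): 8.
Outer (x from 0 to 4): 32.

Therefore ∮_C P dx + Q dy = 32.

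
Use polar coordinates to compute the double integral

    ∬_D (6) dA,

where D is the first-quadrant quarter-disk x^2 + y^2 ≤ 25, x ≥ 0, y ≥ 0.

The region D is 0 ≤ r ≤ 5, 0 ≤ θ ≤ π/2 in polar coordinates, where x = r cos(θ), y = r sin(θ), and dA = r dr dθ.

Under the substitution, the integrand becomes 6, so

    ∬_D (6) dA = ∫_{0}^{π/2} ∫_{0}^{5} (6) · r dr dθ.

Inner integral (in r): ∫_{0}^{5} (6) · r dr = 75.

Outer integral (in θ): ∫_{0}^{π/2} (75) dθ = 75π/2.

Therefore ∬_D (6) dA = 75π/2.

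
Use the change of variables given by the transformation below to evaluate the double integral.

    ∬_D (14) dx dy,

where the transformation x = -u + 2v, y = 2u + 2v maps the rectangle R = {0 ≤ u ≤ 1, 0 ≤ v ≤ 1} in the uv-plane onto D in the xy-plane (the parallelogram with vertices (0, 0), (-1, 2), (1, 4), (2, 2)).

Compute the Jacobian determinant of (x, y) with respect to (u, v):

    ∂(x,y)/∂(u,v) = | -1  2 | = (-1)(2) - (2)(2) = -6.
                   | 2  2 |

Its absolute value is |J| = 6 (the area scaling factor).

Substituting x = -u + 2v, y = 2u + 2v into the integrand,

    14 → 14,

so the integral becomes

    ∬_R (14) · |J| du dv = ∫_0^1 ∫_0^1 (84) dv du.

Inner (v): 84.
Outer (u): 84.

Therefore ∬_D (14) dx dy = 84.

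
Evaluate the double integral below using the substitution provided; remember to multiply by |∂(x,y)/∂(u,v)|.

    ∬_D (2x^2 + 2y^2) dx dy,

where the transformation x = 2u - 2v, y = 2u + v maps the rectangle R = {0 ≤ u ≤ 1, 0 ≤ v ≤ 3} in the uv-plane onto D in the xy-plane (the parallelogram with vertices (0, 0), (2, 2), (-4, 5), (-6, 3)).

Compute the Jacobian determinant of (x, y) with respect to (u, v):

    ∂(x,y)/∂(u,v) = | 2  -2 | = (2)(1) - (-2)(2) = 6.
                   | 2  1 |

Its absolute value is |J| = 6 (the area scaling factor).

Substituting x = 2u - 2v, y = 2u + v into the integrand,

    2x^2 + 2y^2 → 16u^2 - 8u v + 10v^2,

so the integral becomes

    ∬_R (16u^2 - 8u v + 10v^2) · |J| du dv = ∫_0^1 ∫_0^3 (96u^2 - 48u v + 60v^2) dv du.

Inner (v): 288u^2 - 216u + 540.
Outer (u): 528.

Therefore ∬_D (2x^2 + 2y^2) dx dy = 528.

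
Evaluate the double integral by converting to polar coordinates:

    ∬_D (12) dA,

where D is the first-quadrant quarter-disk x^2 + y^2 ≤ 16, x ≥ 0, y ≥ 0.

The region D is 0 ≤ r ≤ 4, 0 ≤ θ ≤ π/2 in polar coordinates, where x = r cos(θ), y = r sin(θ), and dA = r dr dθ.

Under the substitution, the integrand becomes 12, so

    ∬_D (12) dA = ∫_{0}^{π/2} ∫_{0}^{4} (12) · r dr dθ.

Inner integral (in r): ∫_{0}^{4} (12) · r dr = 96.

Outer integral (in θ): ∫_{0}^{π/2} (96) dθ = 48π.

Therefore ∬_D (12) dA = 48π.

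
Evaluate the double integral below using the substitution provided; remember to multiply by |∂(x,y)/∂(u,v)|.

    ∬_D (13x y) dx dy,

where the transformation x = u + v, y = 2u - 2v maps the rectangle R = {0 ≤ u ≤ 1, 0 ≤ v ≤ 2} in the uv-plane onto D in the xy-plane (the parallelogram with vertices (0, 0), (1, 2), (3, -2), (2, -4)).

Compute the Jacobian determinant of (x, y) with respect to (u, v):

    ∂(x,y)/∂(u,v) = | 1  1 | = (1)(-2) - (1)(2) = -4.
                   | 2  -2 |

Its absolute value is |J| = 4 (the area scaling factor).

Substituting x = u + v, y = 2u - 2v into the integrand,

    13x y → 26u^2 - 26v^2,

so the integral becomes

    ∬_R (26u^2 - 26v^2) · |J| du dv = ∫_0^1 ∫_0^2 (104u^2 - 104v^2) dv du.

Inner (v): 208u^2 - 832/3.
Outer (u): -208.

Therefore ∬_D (13x y) dx dy = -208.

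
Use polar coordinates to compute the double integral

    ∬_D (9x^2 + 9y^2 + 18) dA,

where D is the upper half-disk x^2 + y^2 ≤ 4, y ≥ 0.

The region D is 0 ≤ r ≤ 2, 0 ≤ θ ≤ π in polar coordinates, where x = r cos(θ), y = r sin(θ), and dA = r dr dθ.

Under the substitution, the integrand becomes 9r^2 + 18, so

    ∬_D (9x^2 + 9y^2 + 18) dA = ∫_{0}^{π} ∫_{0}^{2} (9r^2 + 18) · r dr dθ.

Inner integral (in r): ∫_{0}^{2} (9r^2 + 18) · r dr = 72.

Outer integral (in θ): ∫_{0}^{π} (72) dθ = 72π.

Therefore ∬_D (9x^2 + 9y^2 + 18) dA = 72π.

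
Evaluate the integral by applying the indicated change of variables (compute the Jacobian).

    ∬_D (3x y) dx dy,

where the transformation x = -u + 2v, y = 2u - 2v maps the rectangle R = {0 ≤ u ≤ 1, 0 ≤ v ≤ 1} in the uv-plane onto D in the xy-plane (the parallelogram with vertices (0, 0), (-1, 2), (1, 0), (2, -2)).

Compute the Jacobian determinant of (x, y) with respect to (u, v):

    ∂(x,y)/∂(u,v) = | -1  2 | = (-1)(-2) - (2)(2) = -2.
                   | 2  -2 |

Its absolute value is |J| = 2 (the area scaling factor).

Substituting x = -u + 2v, y = 2u - 2v into the integrand,

    3x y → -6u^2 + 18u v - 12v^2,

so the integral becomes

    ∬_R (-6u^2 + 18u v - 12v^2) · |J| du dv = ∫_0^1 ∫_0^1 (-12u^2 + 36u v - 24v^2) dv du.

Inner (v): -12u^2 + 18u - 8.
Outer (u): -3.

Therefore ∬_D (3x y) dx dy = -3.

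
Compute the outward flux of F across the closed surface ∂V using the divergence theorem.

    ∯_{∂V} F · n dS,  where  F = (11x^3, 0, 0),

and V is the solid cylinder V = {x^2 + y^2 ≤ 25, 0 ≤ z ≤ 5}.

By the divergence theorem,

    ∯_{∂V} F · n dS = ∭_V (∇ · F) dV.

Compute the divergence:
    ∇ · F = ∂F_x/∂x + ∂F_y/∂y + ∂F_z/∂z = 33x^2 + 0 + 0 = 33x^2.

In cylindrical coordinates, x = r cos(θ), y = r sin(θ), z = z, dV = r dr dθ dz, with 0 ≤ r ≤ 5, 0 ≤ θ ≤ 2π, 0 ≤ z ≤ 5.

The integrand, after substitution and multiplying by the volume element, becomes (33r^2cos(θ)^2) · r, so

    ∭_V (∇·F) dV = ∫_0^{2π} ∫_0^{5} ∫_0^{5} (33r^2cos(θ)^2) · r dz dr dθ.

Inner (z from 0 to 5): 165r^3cos(θ)^2.
Middle (r from 0 to 5): 103125cos(θ)^2/4.
Outer (θ from 0 to 2π): 103125π/4.

Therefore ∯_{∂V} F · n dS = 103125π/4.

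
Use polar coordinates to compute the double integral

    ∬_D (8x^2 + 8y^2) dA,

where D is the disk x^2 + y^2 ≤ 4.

The region D is 0 ≤ r ≤ 2, 0 ≤ θ ≤ 2π in polar coordinates, where x = r cos(θ), y = r sin(θ), and dA = r dr dθ.

Under the substitution, the integrand becomes 8r^2, so

    ∬_D (8x^2 + 8y^2) dA = ∫_{0}^{2π} ∫_{0}^{2} (8r^2) · r dr dθ.

Inner integral (in r): ∫_{0}^{2} (8r^2) · r dr = 32.

Outer integral (in θ): ∫_{0}^{2π} (32) dθ = 64π.

Therefore ∬_D (8x^2 + 8y^2) dA = 64π.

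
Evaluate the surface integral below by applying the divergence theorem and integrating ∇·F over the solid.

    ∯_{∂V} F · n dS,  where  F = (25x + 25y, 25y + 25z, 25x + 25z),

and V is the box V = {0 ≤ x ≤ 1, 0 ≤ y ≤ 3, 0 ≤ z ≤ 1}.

By the divergence theorem,

    ∯_{∂V} F · n dS = ∭_V (∇ · F) dV.

Compute the divergence:
    ∇ · F = ∂F_x/∂x + ∂F_y/∂y + ∂F_z/∂z = 25 + 25 + 25 = 75.

V is a rectangular box, so dV = dx dy dz with 0 ≤ x ≤ 1, 0 ≤ y ≤ 3, 0 ≤ z ≤ 1.

Integrate (75) over V as an iterated integral:

    ∭_V (∇·F) dV = ∫_0^{1} ∫_0^{3} ∫_0^{1} (75) dz dy dx.

Inner (z from 0 to 1): 75.
Middle (y from 0 to 3): 225.
Outer (x from 0 to 1): 225.

Therefore ∯_{∂V} F · n dS = 225.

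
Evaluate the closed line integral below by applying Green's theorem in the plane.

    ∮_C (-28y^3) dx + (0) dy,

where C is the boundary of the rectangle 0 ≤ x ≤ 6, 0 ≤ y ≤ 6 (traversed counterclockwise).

Green's theorem converts the closed line integral into a double integral over the enclosed region D:

    ∮_C P dx + Q dy = ∬_D (∂Q/∂x - ∂P/∂y) dA.

Here P = -28y^3, Q = 0, so

    ∂Q/∂x = 0,    ∂P/∂y = -84y^2,
    ∂Q/∂x - ∂P/∂y = 84y^2.

D is the region 0 ≤ x ≤ 6, 0 ≤ y ≤ 6. Evaluating the double integral:

    ∬_D (84y^2) dA = ∫_0^{6} ∫_0^{6} (84y^2) dy dx.

Inner (y from 0 to 6): 6048.
Outer (x from 0 to 6): 36288.

Therefore ∮_C P dx + Q dy = 36288.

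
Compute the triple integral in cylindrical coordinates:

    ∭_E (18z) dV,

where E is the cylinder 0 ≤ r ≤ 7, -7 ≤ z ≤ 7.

In cylindrical coordinates, x = r cos(θ), y = r sin(θ), z = z, and dV = r dr dθ dz.

The integrand becomes 18z, so

    ∭_E (18z) dV = ∫_{0}^{2π} ∫_{0}^{7} ∫_{-7}^{7} (18z) · r dz dr dθ.

Inner (z): 0.
Middle (r from 0 to 7): 0.
Outer (θ): 0.

Therefore the triple integral equals 0.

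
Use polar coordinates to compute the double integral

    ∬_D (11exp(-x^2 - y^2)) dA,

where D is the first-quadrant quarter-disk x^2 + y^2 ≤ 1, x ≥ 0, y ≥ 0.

The region D is 0 ≤ r ≤ 1, 0 ≤ θ ≤ π/2 in polar coordinates, where x = r cos(θ), y = r sin(θ), and dA = r dr dθ.

Under the substitution, the integrand becomes 11exp(-r^2), so

    ∬_D (11exp(-x^2 - y^2)) dA = ∫_{0}^{π/2} ∫_{0}^{1} (11exp(-r^2)) · r dr dθ.

Inner integral (in r): ∫_{0}^{1} (11exp(-r^2)) · r dr = 11/2 - 11exp(-1)/2.

Outer integral (in θ): ∫_{0}^{π/2} (11/2 - 11exp(-1)/2) dθ = -11π (1 - e)exp(-1)/4.

Therefore ∬_D (11exp(-x^2 - y^2)) dA = -11π (1 - e)exp(-1)/4.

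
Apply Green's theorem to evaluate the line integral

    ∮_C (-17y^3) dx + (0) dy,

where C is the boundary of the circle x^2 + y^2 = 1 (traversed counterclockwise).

Green's theorem converts the closed line integral into a double integral over the enclosed region D:

    ∮_C P dx + Q dy = ∬_D (∂Q/∂x - ∂P/∂y) dA.

Here P = -17y^3, Q = 0, so

    ∂Q/∂x = 0,    ∂P/∂y = -51y^2,
    ∂Q/∂x - ∂P/∂y = 51y^2.

D is the region x^2 + y^2 ≤ 1. Evaluating the double integral:

In polar coordinates (x = r cos θ, y = r sin θ, dA = r dr dθ) the integrand becomes 51r^2sin(θ)^2, so

    ∬_D (51y^2) dA = ∫_0^{2π} ∫_0^{1} (51r^2sin(θ)^2) · r dr dθ.

Inner (r from 0 to 1): 51sin(θ)^2/4.
Outer (θ from 0 to 2π): 51π/4.

Therefore ∮_C P dx + Q dy = 51π/4.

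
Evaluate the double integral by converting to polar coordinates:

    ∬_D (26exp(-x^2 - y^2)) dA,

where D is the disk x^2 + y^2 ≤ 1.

The region D is 0 ≤ r ≤ 1, 0 ≤ θ ≤ 2π in polar coordinates, where x = r cos(θ), y = r sin(θ), and dA = r dr dθ.

Under the substitution, the integrand becomes 26exp(-r^2), so

    ∬_D (26exp(-x^2 - y^2)) dA = ∫_{0}^{2π} ∫_{0}^{1} (26exp(-r^2)) · r dr dθ.

Inner integral (in r): ∫_{0}^{1} (26exp(-r^2)) · r dr = 13 - 13exp(-1).

Outer integral (in θ): ∫_{0}^{2π} (13 - 13exp(-1)) dθ = -26π exp(-1) + 26π.

Therefore ∬_D (26exp(-x^2 - y^2)) dA = -26π exp(-1) + 26π.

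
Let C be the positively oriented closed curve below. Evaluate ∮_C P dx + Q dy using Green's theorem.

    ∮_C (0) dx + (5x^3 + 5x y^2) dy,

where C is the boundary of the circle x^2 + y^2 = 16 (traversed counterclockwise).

Green's theorem converts the closed line integral into a double integral over the enclosed region D:

    ∮_C P dx + Q dy = ∬_D (∂Q/∂x - ∂P/∂y) dA.

Here P = 0, Q = 5x^3 + 5x y^2, so

    ∂Q/∂x = 15x^2 + 5y^2,    ∂P/∂y = 0,
    ∂Q/∂x - ∂P/∂y = 15x^2 + 5y^2.

D is the region x^2 + y^2 ≤ 16. Evaluating the double integral:

In polar coordinates (x = r cos θ, y = r sin θ, dA = r dr dθ) the integrand becomes 5r^2(cos(2θ) + 2), so

    ∬_D (15x^2 + 5y^2) dA = ∫_0^{2π} ∫_0^{4} (5r^2(cos(2θ) + 2)) · r dr dθ.

Inner (r from 0 to 4): 320cos(2θ) + 640.
Outer (θ from 0 to 2π): 1280π.

Therefore ∮_C P dx + Q dy = 1280π.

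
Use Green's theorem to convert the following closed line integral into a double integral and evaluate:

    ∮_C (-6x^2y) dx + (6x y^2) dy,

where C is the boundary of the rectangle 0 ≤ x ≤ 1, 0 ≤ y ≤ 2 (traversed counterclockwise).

Green's theorem converts the closed line integral into a double integral over the enclosed region D:

    ∮_C P dx + Q dy = ∬_D (∂Q/∂x - ∂P/∂y) dA.

Here P = -6x^2y, Q = 6x y^2, so

    ∂Q/∂x = 6y^2,    ∂P/∂y = -6x^2,
    ∂Q/∂x - ∂P/∂y = 6x^2 + 6y^2.

D is the region 0 ≤ x ≤ 1, 0 ≤ y ≤ 2. Evaluating the double integral:

    ∬_D (6x^2 + 6y^2) dA = ∫_0^{1} ∫_0^{2} (6x^2 + 6y^2) dy dx.

Inner (y from 0 to 2): 12x^2 + 16.
Outer (x from 0 to 1): 20.

Therefore ∮_C P dx + Q dy = 20.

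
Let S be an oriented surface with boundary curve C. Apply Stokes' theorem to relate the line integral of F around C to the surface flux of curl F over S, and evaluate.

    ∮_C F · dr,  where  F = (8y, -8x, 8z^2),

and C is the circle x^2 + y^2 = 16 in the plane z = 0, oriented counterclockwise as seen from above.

Let S be the flat disk x^2 + y^2 ≤ 16 in the plane z = 0, with upward unit normal n̂ = ẑ. By Stokes' theorem,

    ∮_C F · dr = ∬_S (∇ × F) · n̂ dS = ∬_D (curl F)_z dA,

where D is the disk x^2 + y^2 ≤ 16.

Compute the curl of F = (8y, -8x, 8z^2):
    (∇ × F)_x = ∂F_z/∂y - ∂F_y/∂z = 0,
    (∇ × F)_y = ∂F_x/∂z - ∂F_z/∂x = 0,
    (∇ × F)_z = ∂F_y/∂x - ∂F_x/∂y = -16.

On z = 0, (curl F)_z = -16.

Convert to polar (x = r cos θ, y = r sin θ, dA = r dr dθ); the integrand becomes -16, so

    ∬_D (curl F)_z dA = ∫_0^{2π} ∫_0^{4} (-16) · r dr dθ.

Inner (r from 0 to 4): -128.
Outer (θ from 0 to 2π): -256π.

Therefore ∮_C F · dr = -256π.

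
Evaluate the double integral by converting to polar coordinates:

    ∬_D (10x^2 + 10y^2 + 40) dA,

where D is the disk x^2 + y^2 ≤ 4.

The region D is 0 ≤ r ≤ 2, 0 ≤ θ ≤ 2π in polar coordinates, where x = r cos(θ), y = r sin(θ), and dA = r dr dθ.

Under the substitution, the integrand becomes 10r^2 + 40, so

    ∬_D (10x^2 + 10y^2 + 40) dA = ∫_{0}^{2π} ∫_{0}^{2} (10r^2 + 40) · r dr dθ.

Inner integral (in r): ∫_{0}^{2} (10r^2 + 40) · r dr = 120.

Outer integral (in θ): ∫_{0}^{2π} (120) dθ = 240π.

Therefore ∬_D (10x^2 + 10y^2 + 40) dA = 240π.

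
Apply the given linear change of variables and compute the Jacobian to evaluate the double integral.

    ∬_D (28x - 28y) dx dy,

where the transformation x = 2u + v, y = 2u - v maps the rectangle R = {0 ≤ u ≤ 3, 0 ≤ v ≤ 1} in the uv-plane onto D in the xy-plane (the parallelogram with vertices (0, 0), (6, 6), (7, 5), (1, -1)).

Compute the Jacobian determinant of (x, y) with respect to (u, v):

    ∂(x,y)/∂(u,v) = | 2  1 | = (2)(-1) - (1)(2) = -4.
                   | 2  -1 |

Its absolute value is |J| = 4 (the area scaling factor).

Substituting x = 2u + v, y = 2u - v into the integrand,

    28x - 28y → 56v,

so the integral becomes

    ∬_R (56v) · |J| du dv = ∫_0^3 ∫_0^1 (224v) dv du.

Inner (v): 112.
Outer (u): 336.

Therefore ∬_D (28x - 28y) dx dy = 336.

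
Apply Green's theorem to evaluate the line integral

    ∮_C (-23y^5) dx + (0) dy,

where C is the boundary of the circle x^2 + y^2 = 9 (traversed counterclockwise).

Green's theorem converts the closed line integral into a double integral over the enclosed region D:

    ∮_C P dx + Q dy = ∬_D (∂Q/∂x - ∂P/∂y) dA.

Here P = -23y^5, Q = 0, so

    ∂Q/∂x = 0,    ∂P/∂y = -115y^4,
    ∂Q/∂x - ∂P/∂y = 115y^4.

D is the region x^2 + y^2 ≤ 9. Evaluating the double integral:

In polar coordinates (x = r cos θ, y = r sin θ, dA = r dr dθ) the integrand becomes 115r^4sin(θ)^4, so

    ∬_D (115y^4) dA = ∫_0^{2π} ∫_0^{3} (115r^4sin(θ)^4) · r dr dθ.

Inner (r from 0 to 3): 27945sin(θ)^4/2.
Outer (θ from 0 to 2π): 83835π/8.

Therefore ∮_C P dx + Q dy = 83835π/8.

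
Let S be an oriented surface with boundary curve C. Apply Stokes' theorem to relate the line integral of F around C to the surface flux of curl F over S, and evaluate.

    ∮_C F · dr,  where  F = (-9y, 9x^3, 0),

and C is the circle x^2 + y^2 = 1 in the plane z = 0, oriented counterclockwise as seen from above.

Let S be the flat disk x^2 + y^2 ≤ 1 in the plane z = 0, with upward unit normal n̂ = ẑ. By Stokes' theorem,

    ∮_C F · dr = ∬_S (∇ × F) · n̂ dS = ∬_D (curl F)_z dA,

where D is the disk x^2 + y^2 ≤ 1.

Compute the curl of F = (-9y, 9x^3, 0):
    (∇ × F)_x = ∂F_z/∂y - ∂F_y/∂z = 0,
    (∇ × F)_y = ∂F_x/∂z - ∂F_z/∂x = 0,
    (∇ × F)_z = ∂F_y/∂x - ∂F_x/∂y = 27x^2 + 9.

On z = 0, (curl F)_z = 27x^2 + 9.

Convert to polar (x = r cos θ, y = r sin θ, dA = r dr dθ); the integrand becomes 27r^2cos(θ)^2 + 9, so

    ∬_D (curl F)_z dA = ∫_0^{2π} ∫_0^{1} (27r^2cos(θ)^2 + 9) · r dr dθ.

Inner (r from 0 to 1): 27cos(θ)^2/4 + 9/2.
Outer (θ from 0 to 2π): 63π/4.

Therefore ∮_C F · dr = 63π/4.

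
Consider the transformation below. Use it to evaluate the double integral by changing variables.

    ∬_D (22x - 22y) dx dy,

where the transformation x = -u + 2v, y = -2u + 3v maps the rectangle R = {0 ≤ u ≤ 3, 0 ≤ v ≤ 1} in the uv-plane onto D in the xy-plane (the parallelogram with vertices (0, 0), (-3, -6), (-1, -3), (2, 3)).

Compute the Jacobian determinant of (x, y) with respect to (u, v):

    ∂(x,y)/∂(u,v) = | -1  2 | = (-1)(3) - (2)(-2) = 1.
                   | -2  3 |

Its absolute value is |J| = 1 (the area scaling factor).

Substituting x = -u + 2v, y = -2u + 3v into the integrand,

    22x - 22y → 22u - 22v,

so the integral becomes

    ∬_R (22u - 22v) · |J| du dv = ∫_0^3 ∫_0^1 (22u - 22v) dv du.

Inner (v): 22u - 11.
Outer (u): 66.

Therefore ∬_D (22x - 22y) dx dy = 66.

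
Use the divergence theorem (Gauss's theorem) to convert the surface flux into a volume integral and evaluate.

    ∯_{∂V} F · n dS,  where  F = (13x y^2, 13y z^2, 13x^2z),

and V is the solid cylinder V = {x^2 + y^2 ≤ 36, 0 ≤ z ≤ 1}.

By the divergence theorem,

    ∯_{∂V} F · n dS = ∭_V (∇ · F) dV.

Compute the divergence:
    ∇ · F = ∂F_x/∂x + ∂F_y/∂y + ∂F_z/∂z = 13y^2 + 13z^2 + 13x^2 = 13x^2 + 13y^2 + 13z^2.

In cylindrical coordinates, x = r cos(θ), y = r sin(θ), z = z, dV = r dr dθ dz, with 0 ≤ r ≤ 6, 0 ≤ θ ≤ 2π, 0 ≤ z ≤ 1.

The integrand, after substitution and multiplying by the volume element, becomes (13r^2 + 13z^2) · r, so

    ∭_V (∇·F) dV = ∫_0^{2π} ∫_0^{6} ∫_0^{1} (13r^2 + 13z^2) · r dz dr dθ.

Inner (z from 0 to 1): 13r (r^2 + 1/3).
Middle (r from 0 to 6): 4290.
Outer (θ from 0 to 2π): 8580π.

Therefore ∯_{∂V} F · n dS = 8580π.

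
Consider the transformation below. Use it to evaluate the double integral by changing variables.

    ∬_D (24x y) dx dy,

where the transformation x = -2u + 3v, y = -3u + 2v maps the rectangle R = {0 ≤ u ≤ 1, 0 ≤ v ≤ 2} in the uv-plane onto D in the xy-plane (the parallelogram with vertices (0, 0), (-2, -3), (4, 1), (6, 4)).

Compute the Jacobian determinant of (x, y) with respect to (u, v):

    ∂(x,y)/∂(u,v) = | -2  3 | = (-2)(2) - (3)(-3) = 5.
                   | -3  2 |

Its absolute value is |J| = 5 (the area scaling factor).

Substituting x = -2u + 3v, y = -3u + 2v into the integrand,

    24x y → 144u^2 - 312u v + 144v^2,

so the integral becomes

    ∬_R (144u^2 - 312u v + 144v^2) · |J| du dv = ∫_0^1 ∫_0^2 (720u^2 - 1560u v + 720v^2) dv du.

Inner (v): 1440u^2 - 3120u + 1920.
Outer (u): 840.

Therefore ∬_D (24x y) dx dy = 840.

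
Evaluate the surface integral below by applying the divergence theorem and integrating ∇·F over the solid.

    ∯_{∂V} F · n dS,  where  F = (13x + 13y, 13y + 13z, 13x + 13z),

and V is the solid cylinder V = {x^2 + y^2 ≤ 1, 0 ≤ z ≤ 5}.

By the divergence theorem,

    ∯_{∂V} F · n dS = ∭_V (∇ · F) dV.

Compute the divergence:
    ∇ · F = ∂F_x/∂x + ∂F_y/∂y + ∂F_z/∂z = 13 + 13 + 13 = 39.

In cylindrical coordinates, x = r cos(θ), y = r sin(θ), z = z, dV = r dr dθ dz, with 0 ≤ r ≤ 1, 0 ≤ θ ≤ 2π, 0 ≤ z ≤ 5.

The integrand, after substitution and multiplying by the volume element, becomes (39) · r, so

    ∭_V (∇·F) dV = ∫_0^{2π} ∫_0^{1} ∫_0^{5} (39) · r dz dr dθ.

Inner (z from 0 to 5): 195r.
Middle (r from 0 to 1): 195/2.
Outer (θ from 0 to 2π): 195π.

Therefore ∯_{∂V} F · n dS = 195π.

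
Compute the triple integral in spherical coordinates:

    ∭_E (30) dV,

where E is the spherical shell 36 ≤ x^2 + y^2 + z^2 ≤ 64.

In spherical coordinates, x = ρ sin(φ) cos(θ), y = ρ sin(φ) sin(θ), z = ρ cos(φ), and dV = ρ^2 sin(φ) dρ dφ dθ.

The integrand becomes 30, so

    ∭_E (30) dV = ∫_{0}^{2π} ∫_{0}^{π} ∫_{6}^{8} (30) · ρ^2 sin(φ) dρ dφ dθ.

Inner (ρ): 2960sin(φ).
Middle (φ): 5920.
Outer (θ): 11840π.

Therefore the triple integral equals 11840π.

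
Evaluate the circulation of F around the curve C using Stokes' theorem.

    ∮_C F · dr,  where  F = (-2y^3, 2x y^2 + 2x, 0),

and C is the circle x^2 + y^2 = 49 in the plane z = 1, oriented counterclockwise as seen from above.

Let S be the flat disk x^2 + y^2 ≤ 49 in the plane z = 1, with upward unit normal n̂ = ẑ. By Stokes' theorem,

    ∮_C F · dr = ∬_S (∇ × F) · n̂ dS = ∬_D (curl F)_z dA,

where D is the disk x^2 + y^2 ≤ 49.

Compute the curl of F = (-2y^3, 2x y^2 + 2x, 0):
    (∇ × F)_x = ∂F_z/∂y - ∂F_y/∂z = 0,
    (∇ × F)_y = ∂F_x/∂z - ∂F_z/∂x = 0,
    (∇ × F)_z = ∂F_y/∂x - ∂F_x/∂y = 8y^2 + 2.

On z = 1, (curl F)_z = 8y^2 + 2.

Convert to polar (x = r cos θ, y = r sin θ, dA = r dr dθ); the integrand becomes 8r^2sin(θ)^2 + 2, so

    ∬_D (curl F)_z dA = ∫_0^{2π} ∫_0^{7} (8r^2sin(θ)^2 + 2) · r dr dθ.

Inner (r from 0 to 7): 4802sin(θ)^2 + 49.
Outer (θ from 0 to 2π): 4900π.

Therefore ∮_C F · dr = 4900π.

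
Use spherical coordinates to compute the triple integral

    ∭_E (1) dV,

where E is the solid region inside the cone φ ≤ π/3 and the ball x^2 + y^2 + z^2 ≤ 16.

In spherical coordinates, x = ρ sin(φ) cos(θ), y = ρ sin(φ) sin(θ), z = ρ cos(φ), and dV = ρ^2 sin(φ) dρ dφ dθ.

The integrand becomes 1, so

    ∭_E (1) dV = ∫_{0}^{2π} ∫_{0}^{π/3} ∫_{0}^{4} (1) · ρ^2 sin(φ) dρ dφ dθ.

Inner (ρ): 64sin(φ)/3.
Middle (φ): 32/3.
Outer (θ): 64π/3.

Therefore the triple integral equals 64π/3.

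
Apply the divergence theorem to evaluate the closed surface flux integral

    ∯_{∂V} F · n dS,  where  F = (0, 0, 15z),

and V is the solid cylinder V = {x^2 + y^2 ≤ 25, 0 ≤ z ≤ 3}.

By the divergence theorem,

    ∯_{∂V} F · n dS = ∭_V (∇ · F) dV.

Compute the divergence:
    ∇ · F = ∂F_x/∂x + ∂F_y/∂y + ∂F_z/∂z = 0 + 0 + 15 = 15.

In cylindrical coordinates, x = r cos(θ), y = r sin(θ), z = z, dV = r dr dθ dz, with 0 ≤ r ≤ 5, 0 ≤ θ ≤ 2π, 0 ≤ z ≤ 3.

The integrand, after substitution and multiplying by the volume element, becomes (15) · r, so

    ∭_V (∇·F) dV = ∫_0^{2π} ∫_0^{5} ∫_0^{3} (15) · r dz dr dθ.

Inner (z from 0 to 3): 45r.
Middle (r from 0 to 5): 1125/2.
Outer (θ from 0 to 2π): 1125π.

Therefore ∯_{∂V} F · n dS = 1125π.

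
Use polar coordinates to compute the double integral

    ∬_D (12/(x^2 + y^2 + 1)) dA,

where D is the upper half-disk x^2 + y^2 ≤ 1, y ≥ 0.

The region D is 0 ≤ r ≤ 1, 0 ≤ θ ≤ π in polar coordinates, where x = r cos(θ), y = r sin(θ), and dA = r dr dθ.

Under the substitution, the integrand becomes 12/(r^2 + 1), so

    ∬_D (12/(x^2 + y^2 + 1)) dA = ∫_{0}^{π} ∫_{0}^{1} (12/(r^2 + 1)) · r dr dθ.

Inner integral (in r): ∫_{0}^{1} (12/(r^2 + 1)) · r dr = log(64).

Outer integral (in θ): ∫_{0}^{π} (log(64)) dθ = log(64^π).

Therefore ∬_D (12/(x^2 + y^2 + 1)) dA = log(64^π).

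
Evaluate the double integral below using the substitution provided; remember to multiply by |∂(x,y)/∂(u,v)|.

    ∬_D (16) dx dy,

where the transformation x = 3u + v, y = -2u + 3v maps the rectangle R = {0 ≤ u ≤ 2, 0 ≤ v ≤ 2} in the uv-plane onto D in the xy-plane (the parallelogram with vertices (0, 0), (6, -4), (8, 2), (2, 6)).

Compute the Jacobian determinant of (x, y) with respect to (u, v):

    ∂(x,y)/∂(u,v) = | 3  1 | = (3)(3) - (1)(-2) = 11.
                   | -2  3 |

Its absolute value is |J| = 11 (the area scaling factor).

Substituting x = 3u + v, y = -2u + 3v into the integrand,

    16 → 16,

so the integral becomes

    ∬_R (16) · |J| du dv = ∫_0^2 ∫_0^2 (176) dv du.

Inner (v): 352.
Outer (u): 704.

Therefore ∬_D (16) dx dy = 704.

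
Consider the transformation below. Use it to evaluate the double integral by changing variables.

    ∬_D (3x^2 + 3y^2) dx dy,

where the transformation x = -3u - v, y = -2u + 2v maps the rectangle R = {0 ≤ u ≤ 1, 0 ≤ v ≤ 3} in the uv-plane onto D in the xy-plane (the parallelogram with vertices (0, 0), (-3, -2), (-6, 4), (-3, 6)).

Compute the Jacobian determinant of (x, y) with respect to (u, v):

    ∂(x,y)/∂(u,v) = | -3  -1 | = (-3)(2) - (-1)(-2) = -8.
                   | -2  2 |

Its absolute value is |J| = 8 (the area scaling factor).

Substituting x = -3u - v, y = -2u + 2v into the integrand,

    3x^2 + 3y^2 → 39u^2 - 6u v + 15v^2,

so the integral becomes

    ∬_R (39u^2 - 6u v + 15v^2) · |J| du dv = ∫_0^1 ∫_0^3 (312u^2 - 48u v + 120v^2) dv du.

Inner (v): 936u^2 - 216u + 1080.
Outer (u): 1284.

Therefore ∬_D (3x^2 + 3y^2) dx dy = 1284.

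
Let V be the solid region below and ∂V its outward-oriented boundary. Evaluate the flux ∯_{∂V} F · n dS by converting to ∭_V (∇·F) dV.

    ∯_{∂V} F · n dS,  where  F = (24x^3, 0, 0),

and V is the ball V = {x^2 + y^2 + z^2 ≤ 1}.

By the divergence theorem,

    ∯_{∂V} F · n dS = ∭_V (∇ · F) dV.

Compute the divergence:
    ∇ · F = ∂F_x/∂x + ∂F_y/∂y + ∂F_z/∂z = 72x^2 + 0 + 0 = 72x^2.

In spherical coordinates, x = ρ sin(φ) cos(θ), y = ρ sin(φ) sin(θ), z = ρ cos(φ), dV = ρ^2 sin(φ) dρ dφ dθ, with 0 ≤ ρ ≤ 1, 0 ≤ φ ≤ π, 0 ≤ θ ≤ 2π.

The integrand, after substitution and multiplying by the volume element, becomes (72ρ^2sin(φ)^2cos(θ)^2) · ρ^2 sin(φ), so

    ∭_V (∇·F) dV = ∫_0^{2π} ∫_0^{π} ∫_0^{1} (72ρ^2sin(φ)^2cos(θ)^2) · ρ^2 sin(φ) dρ dφ dθ.

Inner (ρ from 0 to 1): 72sin(φ)^3cos(θ)^2/5.
Middle (φ from 0 to π): 96cos(θ)^2/5.
Outer (θ from 0 to 2π): 96π/5.

Therefore ∯_{∂V} F · n dS = 96π/5.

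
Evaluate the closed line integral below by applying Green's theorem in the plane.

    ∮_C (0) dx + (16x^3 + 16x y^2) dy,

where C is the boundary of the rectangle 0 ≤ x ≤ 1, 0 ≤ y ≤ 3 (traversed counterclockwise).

Green's theorem converts the closed line integral into a double integral over the enclosed region D:

    ∮_C P dx + Q dy = ∬_D (∂Q/∂x - ∂P/∂y) dA.

Here P = 0, Q = 16x^3 + 16x y^2, so

    ∂Q/∂x = 48x^2 + 16y^2,    ∂P/∂y = 0,
    ∂Q/∂x - ∂P/∂y = 48x^2 + 16y^2.

D is the region 0 ≤ x ≤ 1, 0 ≤ y ≤ 3. Evaluating the double integral:

    ∬_D (48x^2 + 16y^2) dA = ∫_0^{1} ∫_0^{3} (48x^2 + 16y^2) dy dx.

Inner (y from 0 to 3): 144x^2 + 144.
Outer (x from 0 to 1): 192.

Therefore ∮_C P dx + Q dy = 192.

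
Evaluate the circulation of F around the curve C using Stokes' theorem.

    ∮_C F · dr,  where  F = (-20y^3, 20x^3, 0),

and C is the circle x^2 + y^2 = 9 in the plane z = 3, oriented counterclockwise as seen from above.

Let S be the flat disk x^2 + y^2 ≤ 9 in the plane z = 3, with upward unit normal n̂ = ẑ. By Stokes' theorem,

    ∮_C F · dr = ∬_S (∇ × F) · n̂ dS = ∬_D (curl F)_z dA,

where D is the disk x^2 + y^2 ≤ 9.

Compute the curl of F = (-20y^3, 20x^3, 0):
    (∇ × F)_x = ∂F_z/∂y - ∂F_y/∂z = 0,
    (∇ × F)_y = ∂F_x/∂z - ∂F_z/∂x = 0,
    (∇ × F)_z = ∂F_y/∂x - ∂F_x/∂y = 60x^2 + 60y^2.

On z = 3, (curl F)_z = 60x^2 + 60y^2.

Convert to polar (x = r cos θ, y = r sin θ, dA = r dr dθ); the integrand becomes 60r^2, so

    ∬_D (curl F)_z dA = ∫_0^{2π} ∫_0^{3} (60r^2) · r dr dθ.

Inner (r from 0 to 3): 1215.
Outer (θ from 0 to 2π): 2430π.

Therefore ∮_C F · dr = 2430π.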